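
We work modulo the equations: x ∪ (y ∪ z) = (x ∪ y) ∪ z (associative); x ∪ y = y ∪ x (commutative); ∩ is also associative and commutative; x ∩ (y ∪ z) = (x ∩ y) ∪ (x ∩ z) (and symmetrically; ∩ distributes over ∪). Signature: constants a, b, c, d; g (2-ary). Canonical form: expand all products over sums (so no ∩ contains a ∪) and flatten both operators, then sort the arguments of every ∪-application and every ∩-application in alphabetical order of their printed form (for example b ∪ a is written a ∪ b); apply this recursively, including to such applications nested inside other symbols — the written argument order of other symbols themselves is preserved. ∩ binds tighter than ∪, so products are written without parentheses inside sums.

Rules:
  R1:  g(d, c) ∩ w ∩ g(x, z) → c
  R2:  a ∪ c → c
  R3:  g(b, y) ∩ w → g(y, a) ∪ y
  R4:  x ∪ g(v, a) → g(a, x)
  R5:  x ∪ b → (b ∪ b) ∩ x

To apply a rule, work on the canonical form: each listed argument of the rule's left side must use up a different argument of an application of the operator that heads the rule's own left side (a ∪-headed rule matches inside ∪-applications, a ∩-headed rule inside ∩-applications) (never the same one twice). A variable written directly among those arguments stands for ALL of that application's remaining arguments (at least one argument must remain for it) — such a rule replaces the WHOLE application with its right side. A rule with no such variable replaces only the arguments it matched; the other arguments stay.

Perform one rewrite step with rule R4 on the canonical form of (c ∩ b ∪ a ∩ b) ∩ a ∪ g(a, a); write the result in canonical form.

Answer: g(a, a ∩ a ∩ b ∪ a ∩ b ∩ c)

Derivation:
Canonical form:  a ∩ a ∩ b ∪ a ∩ b ∩ c ∪ g(a, a)
R4 matches:  uses g(a, a);  v := a, x := a ∩ a ∩ b ∪ a ∩ b ∩ c
Every leftover argument binds to the variable; the entire application is replaced.
New term:  g(a, a ∩ a ∩ b ∪ a ∩ b ∩ c)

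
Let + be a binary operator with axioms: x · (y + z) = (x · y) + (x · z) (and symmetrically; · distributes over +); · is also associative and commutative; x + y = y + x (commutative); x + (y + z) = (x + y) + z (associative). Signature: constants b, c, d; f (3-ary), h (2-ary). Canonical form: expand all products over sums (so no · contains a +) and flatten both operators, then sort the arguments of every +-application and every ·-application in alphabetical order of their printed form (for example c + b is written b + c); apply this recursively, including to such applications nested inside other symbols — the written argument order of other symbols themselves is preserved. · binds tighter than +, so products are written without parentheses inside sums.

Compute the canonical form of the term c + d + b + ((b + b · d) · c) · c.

Distribute:  c + d + b + b · c · c + b · c · c · d
Sort:  b + b · c · c + b · c · c · d + c + d

Answer: b + b · c · c + b · c · c · d + c + d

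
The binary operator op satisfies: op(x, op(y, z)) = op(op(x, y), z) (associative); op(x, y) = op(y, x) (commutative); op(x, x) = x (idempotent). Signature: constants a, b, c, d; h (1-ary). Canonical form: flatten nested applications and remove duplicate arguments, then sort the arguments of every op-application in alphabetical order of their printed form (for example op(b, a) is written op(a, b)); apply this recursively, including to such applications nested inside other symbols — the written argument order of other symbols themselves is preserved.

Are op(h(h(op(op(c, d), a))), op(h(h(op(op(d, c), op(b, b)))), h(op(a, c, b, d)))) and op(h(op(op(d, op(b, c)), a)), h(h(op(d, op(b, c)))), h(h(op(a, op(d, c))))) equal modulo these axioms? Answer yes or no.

Answer: yes — both canonical forms are op(h(h(op(a, c, d))), h(h(op(b, c, d))), h(op(a, b, c, d)))

Derivation:
Left:  op(h(h(op(op(c, d), a))), op(h(h(op(op(d, c), op(b, b)))), h(op(a, c, b, d))))
  Un-nest:  op(h(h(op(op(c, d), a))), h(h(op(op(d, c), op(b, b)))), h(op(a, c, b, d)))
  Canonicalize subterm:  h(h(op(op(c, d), a)))  →  h(h(op(a, c, d)))
  Inside:  h(h(op(op(d, c), op(b, b))))  →  h(h(op(b, c, d)))
  Inside:  h(op(a, c, b, d))  →  h(op(a, b, c, d))
  Sort:  op(h(h(op(a, c, d))), h(h(op(b, c, d))), h(op(a, b, c, d)))
Right:  op(h(op(op(d, op(b, c)), a)), h(h(op(d, op(b, c)))), h(h(op(a, op(d, c)))))
  Simplify inside:  h(op(op(d, op(b, c)), a))  →  h(op(a, b, c, d))
  Simplify inside:  h(h(op(d, op(b, c))))  →  h(h(op(b, c, d)))
  Canonicalize subterm:  h(h(op(a, op(d, c))))  →  h(h(op(a, c, d)))
  Order the arguments:  op(h(h(op(a, c, d))), h(h(op(b, c, d))), h(op(a, b, c, d)))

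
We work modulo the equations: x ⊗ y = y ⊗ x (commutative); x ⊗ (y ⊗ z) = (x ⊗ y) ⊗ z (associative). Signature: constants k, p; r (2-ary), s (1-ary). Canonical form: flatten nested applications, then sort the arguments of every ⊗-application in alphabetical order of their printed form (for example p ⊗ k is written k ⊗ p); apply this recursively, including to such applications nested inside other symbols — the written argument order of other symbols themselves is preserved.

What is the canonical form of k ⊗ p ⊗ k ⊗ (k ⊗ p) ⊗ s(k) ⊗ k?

Answer: k ⊗ k ⊗ k ⊗ k ⊗ p ⊗ p ⊗ s(k)

Derivation:
Merge nested applications:  k ⊗ p ⊗ k ⊗ k ⊗ p ⊗ s(k) ⊗ k
Order the arguments:  k ⊗ k ⊗ k ⊗ k ⊗ p ⊗ p ⊗ s(k)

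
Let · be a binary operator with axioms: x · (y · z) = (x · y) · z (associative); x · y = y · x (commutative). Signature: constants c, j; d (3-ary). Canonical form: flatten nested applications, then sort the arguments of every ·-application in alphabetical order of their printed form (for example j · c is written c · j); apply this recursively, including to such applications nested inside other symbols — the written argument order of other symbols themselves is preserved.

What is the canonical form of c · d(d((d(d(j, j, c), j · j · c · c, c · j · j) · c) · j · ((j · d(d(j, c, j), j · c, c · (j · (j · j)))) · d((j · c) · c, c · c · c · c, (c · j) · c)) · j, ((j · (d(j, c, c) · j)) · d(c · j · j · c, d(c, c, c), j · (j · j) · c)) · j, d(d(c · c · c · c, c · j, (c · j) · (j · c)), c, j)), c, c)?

Answer: c · d(d(c · d(c · c · j, c · c · c · c, c · c · j) · d(d(j, c, j), c · j, c · j · j · j) · d(d(j, j, c), c · c · j · j, c · j · j) · j · j · j, d(c · c · j · j, d(c, c, c), c · j · j · j) · d(j, c, c) · j · j · j, d(d(c · c · c · c, c · j, c · c · j · j), c, j)), c, c)

Derivation:
Inside:  d(d((d(d(j, j, c), j · j · c · c, c · j · j) · c) · j · ((j · d(d(j, c, j), j · c, c · (j · (j · j)))) · d((j · c) · c, c · c · c · c, (c · j) · c)) · j, ((j · (d(j, c, c) · j)) · d(c · j · j · c, d(c, c, c), j · (j · j) · c)) · j, d(d(c · c · c · c, c · j, (c · j) · (j · c)), c, j)), c, c)  →  d(d(c · d(c · c · j, c · c · c · c, c · c · j) · d(d(j, c, j), c · j, c · j · j · j) · d(d(j, j, c), c · c · j · j, c · j · j) · j · j · j, d(c · c · j · j, d(c, c, c), c · j · j · j) · d(j, c, c) · j · j · j, d(d(c · c · c · c, c · j, c · c · j · j), c, j)), c, c)
Sort arguments:  c · d(d(c · d(c · c · j, c · c · c · c, c · c · j) · d(d(j, c, j), c · j, c · j · j · j) · d(d(j, j, c), c · c · j · j, c · j · j) · j · j · j, d(c · c · j · j, d(c, c, c), c · j · j · j) · d(j, c, c) · j · j · j, d(d(c · c · c · c, c · j, c · c · j · j), c, j)), c, c)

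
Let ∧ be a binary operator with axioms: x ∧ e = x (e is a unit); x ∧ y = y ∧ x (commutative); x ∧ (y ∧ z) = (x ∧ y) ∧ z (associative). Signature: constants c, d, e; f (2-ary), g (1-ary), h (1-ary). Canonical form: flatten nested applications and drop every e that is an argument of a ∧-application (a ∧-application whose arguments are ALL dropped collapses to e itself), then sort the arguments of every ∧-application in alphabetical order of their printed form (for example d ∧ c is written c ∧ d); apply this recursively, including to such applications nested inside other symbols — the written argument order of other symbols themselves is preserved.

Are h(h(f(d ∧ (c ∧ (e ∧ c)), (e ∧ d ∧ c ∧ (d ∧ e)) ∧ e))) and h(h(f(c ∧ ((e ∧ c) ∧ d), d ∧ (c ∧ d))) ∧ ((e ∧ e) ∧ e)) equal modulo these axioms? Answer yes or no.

Answer: yes — both canonical forms are h(h(f(c ∧ c ∧ d, c ∧ d ∧ d)))

Derivation:
Left:  h(h(f(d ∧ (c ∧ (e ∧ c)), (e ∧ d ∧ c ∧ (d ∧ e)) ∧ e)))
  Work inside:  (e ∧ d ∧ c ∧ (d ∧ e)) ∧ e
  Flatten:  e ∧ d ∧ c ∧ d ∧ e ∧ e
  Units out:  drop e (×3)
  Sort arguments:  c ∧ d ∧ d
  Rebuild:  h(h(f(c ∧ c ∧ d, c ∧ d ∧ d)))
Right:  h(h(f(c ∧ ((e ∧ c) ∧ d), d ∧ (c ∧ d))) ∧ ((e ∧ e) ∧ e))
  Focus inside:  h(f(c ∧ ((e ∧ c) ∧ d), d ∧ (c ∧ d))) ∧ ((e ∧ e) ∧ e)
  Flatten:  h(f(c ∧ ((e ∧ c) ∧ d), d ∧ (c ∧ d))) ∧ e ∧ e ∧ e
  Inside:  h(f(c ∧ ((e ∧ c) ∧ d), d ∧ (c ∧ d)))  →  h(f(c ∧ c ∧ d, c ∧ d ∧ d))
  Units out:  drop e (×3)
  Sort:  h(f(c ∧ c ∧ d, c ∧ d ∧ d))
  Put back:  h(h(f(c ∧ c ∧ d, c ∧ d ∧ d)))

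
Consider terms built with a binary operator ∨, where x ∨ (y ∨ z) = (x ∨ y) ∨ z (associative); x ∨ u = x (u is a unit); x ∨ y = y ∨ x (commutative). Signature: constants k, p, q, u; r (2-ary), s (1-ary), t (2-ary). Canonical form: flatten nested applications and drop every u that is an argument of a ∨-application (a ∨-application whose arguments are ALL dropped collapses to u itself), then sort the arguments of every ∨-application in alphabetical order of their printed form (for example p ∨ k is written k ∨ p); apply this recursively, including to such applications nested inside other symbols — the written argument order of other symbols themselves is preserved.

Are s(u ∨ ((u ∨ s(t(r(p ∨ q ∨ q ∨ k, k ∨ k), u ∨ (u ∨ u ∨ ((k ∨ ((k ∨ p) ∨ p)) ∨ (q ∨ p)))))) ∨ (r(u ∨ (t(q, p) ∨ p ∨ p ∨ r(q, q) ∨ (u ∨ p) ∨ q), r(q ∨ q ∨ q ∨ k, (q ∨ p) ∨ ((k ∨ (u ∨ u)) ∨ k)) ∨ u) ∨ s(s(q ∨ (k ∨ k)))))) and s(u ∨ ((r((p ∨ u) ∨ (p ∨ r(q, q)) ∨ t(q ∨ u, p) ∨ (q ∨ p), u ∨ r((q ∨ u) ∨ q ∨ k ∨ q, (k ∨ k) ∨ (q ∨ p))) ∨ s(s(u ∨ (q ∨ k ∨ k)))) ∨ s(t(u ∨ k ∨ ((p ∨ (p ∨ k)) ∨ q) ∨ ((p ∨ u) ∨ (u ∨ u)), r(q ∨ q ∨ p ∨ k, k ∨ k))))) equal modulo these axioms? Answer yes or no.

Answer: no — s(r(p ∨ p ∨ p ∨ q ∨ r(q, q) ∨ t(q, p), r(k ∨ q ∨ q ∨ q, k ∨ k ∨ p ∨ q)) ∨ s(s(k ∨ k ∨ q)) ∨ s(t(r(k ∨ p ∨ q ∨ q, k ∨ k), k ∨ k ∨ p ∨ p ∨ p ∨ q))) vs s(r(p ∨ p ∨ p ∨ q ∨ r(q, q) ∨ t(q, p), r(k ∨ q ∨ q ∨ q, k ∨ k ∨ p ∨ q)) ∨ s(s(k ∨ k ∨ q)) ∨ s(t(k ∨ k ∨ p ∨ p ∨ p ∨ q, r(k ∨ p ∨ q ∨ q, k ∨ k))))

Derivation:
Left:  s(u ∨ ((u ∨ s(t(r(p ∨ q ∨ q ∨ k, k ∨ k), u ∨ (u ∨ u ∨ ((k ∨ ((k ∨ p) ∨ p)) ∨ (q ∨ p)))))) ∨ (r(u ∨ (t(q, p) ∨ p ∨ p ∨ r(q, q) ∨ (u ∨ p) ∨ q), r(q ∨ q ∨ q ∨ k, (q ∨ p) ∨ ((k ∨ (u ∨ u)) ∨ k)) ∨ u) ∨ s(s(q ∨ (k ∨ k))))))
  Descend into:  u ∨ ((u ∨ s(t(r(p ∨ q ∨ q ∨ k, k ∨ k), u ∨ (u ∨ u ∨ ((k ∨ ((k ∨ p) ∨ p)) ∨ (q ∨ p)))))) ∨ (r(u ∨ (t(q, p) ∨ p ∨ p ∨ r(q, q) ∨ (u ∨ p) ∨ q), r(q ∨ q ∨ q ∨ k, (q ∨ p) ∨ ((k ∨ (u ∨ u)) ∨ k)) ∨ u) ∨ s(s(q ∨ (k ∨ k)))))
  Flatten:  u ∨ u ∨ s(t(r(p ∨ q ∨ q ∨ k, k ∨ k), u ∨ (u ∨ u ∨ ((k ∨ ((k ∨ p) ∨ p)) ∨ (q ∨ p))))) ∨ r(u ∨ (t(q, p) ∨ p ∨ p ∨ r(q, q) ∨ (u ∨ p) ∨ q), r(q ∨ q ∨ q ∨ k, (q ∨ p) ∨ ((k ∨ (u ∨ u)) ∨ k)) ∨ u) ∨ s(s(q ∨ (k ∨ k)))
  Simplify inside:  s(t(r(p ∨ q ∨ q ∨ k, k ∨ k), u ∨ (u ∨ u ∨ ((k ∨ ((k ∨ p) ∨ p)) ∨ (q ∨ p)))))  →  s(t(r(k ∨ p ∨ q ∨ q, k ∨ k), k ∨ k ∨ p ∨ p ∨ p ∨ q))
  Simplify inside:  r(u ∨ (t(q, p) ∨ p ∨ p ∨ r(q, q) ∨ (u ∨ p) ∨ q), r(q ∨ q ∨ q ∨ k, (q ∨ p) ∨ ((k ∨ (u ∨ u)) ∨ k)) ∨ u)  →  r(p ∨ p ∨ p ∨ q ∨ r(q, q) ∨ t(q, p), r(k ∨ q ∨ q ∨ q, k ∨ k ∨ p ∨ q))
  Canonicalize subterm:  s(s(q ∨ (k ∨ k)))  →  s(s(k ∨ k ∨ q))
  Unit:  drop u (×2)
  Order the arguments:  r(p ∨ p ∨ p ∨ q ∨ r(q, q) ∨ t(q, p), r(k ∨ q ∨ q ∨ q, k ∨ k ∨ p ∨ q)) ∨ s(s(k ∨ k ∨ q)) ∨ s(t(r(k ∨ p ∨ q ∨ q, k ∨ k), k ∨ k ∨ p ∨ p ∨ p ∨ q))
  Reassemble:  s(r(p ∨ p ∨ p ∨ q ∨ r(q, q) ∨ t(q, p), r(k ∨ q ∨ q ∨ q, k ∨ k ∨ p ∨ q)) ∨ s(s(k ∨ k ∨ q)) ∨ s(t(r(k ∨ p ∨ q ∨ q, k ∨ k), k ∨ k ∨ p ∨ p ∨ p ∨ q)))
Right:  s(u ∨ ((r((p ∨ u) ∨ (p ∨ r(q, q)) ∨ t(q ∨ u, p) ∨ (q ∨ p), u ∨ r((q ∨ u) ∨ q ∨ k ∨ q, (k ∨ k) ∨ (q ∨ p))) ∨ s(s(u ∨ (q ∨ k ∨ k)))) ∨ s(t(u ∨ k ∨ ((p ∨ (p ∨ k)) ∨ q) ∨ ((p ∨ u) ∨ (u ∨ u)), r(q ∨ q ∨ p ∨ k, k ∨ k)))))
  Descend into:  u ∨ ((r((p ∨ u) ∨ (p ∨ r(q, q)) ∨ t(q ∨ u, p) ∨ (q ∨ p), u ∨ r((q ∨ u) ∨ q ∨ k ∨ q, (k ∨ k) ∨ (q ∨ p))) ∨ s(s(u ∨ (q ∨ k ∨ k)))) ∨ s(t(u ∨ k ∨ ((p ∨ (p ∨ k)) ∨ q) ∨ ((p ∨ u) ∨ (u ∨ u)), r(q ∨ q ∨ p ∨ k, k ∨ k))))
  Un-nest:  u ∨ r((p ∨ u) ∨ (p ∨ r(q, q)) ∨ t(q ∨ u, p) ∨ (q ∨ p), u ∨ r((q ∨ u) ∨ q ∨ k ∨ q, (k ∨ k) ∨ (q ∨ p))) ∨ s(s(u ∨ (q ∨ k ∨ k))) ∨ s(t(u ∨ k ∨ ((p ∨ (p ∨ k)) ∨ q) ∨ ((p ∨ u) ∨ (u ∨ u)), r(q ∨ q ∨ p ∨ k, k ∨ k)))
  Simplify inside:  r((p ∨ u) ∨ (p ∨ r(q, q)) ∨ t(q ∨ u, p) ∨ (q ∨ p), u ∨ r((q ∨ u) ∨ q ∨ k ∨ q, (k ∨ k) ∨ (q ∨ p)))  →  r(p ∨ p ∨ p ∨ q ∨ r(q, q) ∨ t(q, p), r(k ∨ q ∨ q ∨ q, k ∨ k ∨ p ∨ q))
  Simplify inside:  s(s(u ∨ (q ∨ k ∨ k)))  →  s(s(k ∨ k ∨ q))
  Inside:  s(t(u ∨ k ∨ ((p ∨ (p ∨ k)) ∨ q) ∨ ((p ∨ u) ∨ (u ∨ u)), r(q ∨ q ∨ p ∨ k, k ∨ k)))  →  s(t(k ∨ k ∨ p ∨ p ∨ p ∨ q, r(k ∨ p ∨ q ∨ q, k ∨ k)))
  Drop the unit:  drop u
  Order the arguments:  r(p ∨ p ∨ p ∨ q ∨ r(q, q) ∨ t(q, p), r(k ∨ q ∨ q ∨ q, k ∨ k ∨ p ∨ q)) ∨ s(s(k ∨ k ∨ q)) ∨ s(t(k ∨ k ∨ p ∨ p ∨ p ∨ q, r(k ∨ p ∨ q ∨ q, k ∨ k)))
  Put back:  s(r(p ∨ p ∨ p ∨ q ∨ r(q, q) ∨ t(q, p), r(k ∨ q ∨ q ∨ q, k ∨ k ∨ p ∨ q)) ∨ s(s(k ∨ k ∨ q)) ∨ s(t(k ∨ k ∨ p ∨ p ∨ p ∨ q, r(k ∨ p ∨ q ∨ q, k ∨ k))))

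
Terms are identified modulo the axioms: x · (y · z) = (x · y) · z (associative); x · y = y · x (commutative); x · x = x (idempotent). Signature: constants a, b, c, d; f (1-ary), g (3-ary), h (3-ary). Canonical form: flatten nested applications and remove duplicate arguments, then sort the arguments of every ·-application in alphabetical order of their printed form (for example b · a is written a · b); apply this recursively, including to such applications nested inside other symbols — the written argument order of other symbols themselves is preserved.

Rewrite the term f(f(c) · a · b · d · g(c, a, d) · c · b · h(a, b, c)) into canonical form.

Answer: f(a · b · c · d · f(c) · g(c, a, d) · h(a, b, c))

Derivation:
Work inside:  f(c) · a · b · d · g(c, a, d) · c · b · h(a, b, c)
Deduplicate:  drop duplicate b
Order the arguments:  a · b · c · d · f(c) · g(c, a, d) · h(a, b, c)
Reassemble:  f(a · b · c · d · f(c) · g(c, a, d) · h(a, b, c))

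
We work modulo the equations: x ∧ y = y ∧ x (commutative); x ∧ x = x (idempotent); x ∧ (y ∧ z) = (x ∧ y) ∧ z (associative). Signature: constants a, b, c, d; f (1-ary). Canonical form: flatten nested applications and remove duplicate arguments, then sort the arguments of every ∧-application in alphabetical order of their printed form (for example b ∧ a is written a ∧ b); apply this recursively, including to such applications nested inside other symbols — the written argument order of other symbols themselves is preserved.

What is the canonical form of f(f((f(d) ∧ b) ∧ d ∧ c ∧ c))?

Descend into:  (f(d) ∧ b) ∧ d ∧ c ∧ c
Flatten:  f(d) ∧ b ∧ d ∧ c ∧ c
Deduplicate:  drop duplicate c
Sort arguments:  b ∧ c ∧ d ∧ f(d)
Reassemble:  f(f(b ∧ c ∧ d ∧ f(d)))

Answer: f(f(b ∧ c ∧ d ∧ f(d)))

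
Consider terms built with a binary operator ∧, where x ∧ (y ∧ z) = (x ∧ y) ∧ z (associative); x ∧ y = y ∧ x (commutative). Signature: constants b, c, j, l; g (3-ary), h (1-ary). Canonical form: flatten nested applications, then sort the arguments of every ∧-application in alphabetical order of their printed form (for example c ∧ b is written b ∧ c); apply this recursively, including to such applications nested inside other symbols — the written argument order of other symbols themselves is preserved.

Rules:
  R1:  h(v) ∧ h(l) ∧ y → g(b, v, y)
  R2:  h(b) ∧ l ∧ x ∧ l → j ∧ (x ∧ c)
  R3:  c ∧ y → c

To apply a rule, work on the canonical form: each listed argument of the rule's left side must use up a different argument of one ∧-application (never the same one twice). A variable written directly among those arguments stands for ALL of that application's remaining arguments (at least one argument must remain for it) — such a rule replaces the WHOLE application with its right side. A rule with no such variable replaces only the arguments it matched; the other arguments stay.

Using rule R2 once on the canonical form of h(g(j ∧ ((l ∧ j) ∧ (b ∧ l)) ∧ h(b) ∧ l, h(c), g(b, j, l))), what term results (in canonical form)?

Canonical form:  h(g(b ∧ h(b) ∧ j ∧ j ∧ l ∧ l ∧ l, h(c), g(b, j, l)))
Apply R2:  consuming h(b), l, l;  x := b ∧ j ∧ j ∧ l
The extension variable absorbs all remaining arguments, so the whole application is rewritten.
Result:  h(g(b ∧ c ∧ j ∧ j ∧ j ∧ l, h(c), g(b, j, l)))

Answer: h(g(b ∧ c ∧ j ∧ j ∧ j ∧ l, h(c), g(b, j, l)))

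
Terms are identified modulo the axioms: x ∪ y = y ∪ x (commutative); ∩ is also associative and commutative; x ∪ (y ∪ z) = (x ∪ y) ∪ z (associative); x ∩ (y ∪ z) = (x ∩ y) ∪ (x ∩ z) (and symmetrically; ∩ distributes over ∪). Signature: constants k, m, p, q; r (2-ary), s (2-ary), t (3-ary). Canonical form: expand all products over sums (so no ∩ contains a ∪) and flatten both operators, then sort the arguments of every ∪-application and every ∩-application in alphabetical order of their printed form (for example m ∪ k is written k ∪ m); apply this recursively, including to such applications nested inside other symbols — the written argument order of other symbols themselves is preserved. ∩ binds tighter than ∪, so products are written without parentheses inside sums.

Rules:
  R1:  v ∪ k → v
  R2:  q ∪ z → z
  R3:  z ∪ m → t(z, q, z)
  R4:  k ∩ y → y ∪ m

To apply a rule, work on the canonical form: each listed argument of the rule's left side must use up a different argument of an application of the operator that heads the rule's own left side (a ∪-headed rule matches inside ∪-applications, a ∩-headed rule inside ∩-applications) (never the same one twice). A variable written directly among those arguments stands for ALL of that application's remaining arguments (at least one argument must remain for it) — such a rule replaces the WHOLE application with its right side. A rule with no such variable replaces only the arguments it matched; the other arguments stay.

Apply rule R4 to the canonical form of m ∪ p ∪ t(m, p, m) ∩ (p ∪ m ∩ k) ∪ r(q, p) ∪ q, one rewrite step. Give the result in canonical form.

Canonical form:  k ∩ m ∩ t(m, p, m) ∪ m ∪ p ∪ p ∩ t(m, p, m) ∪ q ∪ r(q, p)
R4 matches:  uses k;  y := m ∩ t(m, p, m)
The extension variable absorbs all remaining arguments, so the whole application is rewritten.
Result:  m ∪ m ∪ m ∩ t(m, p, m) ∪ p ∪ p ∩ t(m, p, m) ∪ q ∪ r(q, p)

Answer: m ∪ m ∪ m ∩ t(m, p, m) ∪ p ∪ p ∩ t(m, p, m) ∪ q ∪ r(q, p)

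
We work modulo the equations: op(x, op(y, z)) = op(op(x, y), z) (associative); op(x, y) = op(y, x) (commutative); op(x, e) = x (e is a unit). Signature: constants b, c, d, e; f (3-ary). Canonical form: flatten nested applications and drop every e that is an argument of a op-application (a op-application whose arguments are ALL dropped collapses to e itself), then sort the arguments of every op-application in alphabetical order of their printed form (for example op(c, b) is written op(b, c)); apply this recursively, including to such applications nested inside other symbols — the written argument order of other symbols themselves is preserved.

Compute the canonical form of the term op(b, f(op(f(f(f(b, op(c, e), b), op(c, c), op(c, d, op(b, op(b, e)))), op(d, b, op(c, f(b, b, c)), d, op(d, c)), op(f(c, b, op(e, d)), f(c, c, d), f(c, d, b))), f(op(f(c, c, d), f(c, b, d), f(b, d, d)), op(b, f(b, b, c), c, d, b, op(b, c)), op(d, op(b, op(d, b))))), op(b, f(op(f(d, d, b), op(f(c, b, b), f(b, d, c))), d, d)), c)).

Answer: op(b, f(op(f(f(f(b, c, b), op(c, c), op(b, b, c, d)), op(b, c, c, d, d, d, f(b, b, c)), op(f(c, b, d), f(c, c, d), f(c, d, b))), f(op(f(b, d, d), f(c, b, d), f(c, c, d)), op(b, b, b, c, c, d, f(b, b, c)), op(b, b, d, d))), op(b, f(op(f(b, d, c), f(c, b, b), f(d, d, b)), d, d)), c))

Derivation:
Inside:  f(op(f(f(f(b, op(c, e), b), op(c, c), op(c, d, op(b, op(b, e)))), op(d, b, op(c, f(b, b, c)), d, op(d, c)), op(f(c, b, op(e, d)), f(c, c, d), f(c, d, b))), f(op(f(c, c, d), f(c, b, d), f(b, d, d)), op(b, f(b, b, c), c, d, b, op(b, c)), op(d, op(b, op(d, b))))), op(b, f(op(f(d, d, b), op(f(c, b, b), f(b, d, c))), d, d)), c)  →  f(op(f(f(f(b, c, b), op(c, c), op(b, b, c, d)), op(b, c, c, d, d, d, f(b, b, c)), op(f(c, b, d), f(c, c, d), f(c, d, b))), f(op(f(b, d, d), f(c, b, d), f(c, c, d)), op(b, b, b, c, c, d, f(b, b, c)), op(b, b, d, d))), op(b, f(op(f(b, d, c), f(c, b, b), f(d, d, b)), d, d)), c)
Sort:  op(b, f(op(f(f(f(b, c, b), op(c, c), op(b, b, c, d)), op(b, c, c, d, d, d, f(b, b, c)), op(f(c, b, d), f(c, c, d), f(c, d, b))), f(op(f(b, d, d), f(c, b, d), f(c, c, d)), op(b, b, b, c, c, d, f(b, b, c)), op(b, b, d, d))), op(b, f(op(f(b, d, c), f(c, b, b), f(d, d, b)), d, d)), c))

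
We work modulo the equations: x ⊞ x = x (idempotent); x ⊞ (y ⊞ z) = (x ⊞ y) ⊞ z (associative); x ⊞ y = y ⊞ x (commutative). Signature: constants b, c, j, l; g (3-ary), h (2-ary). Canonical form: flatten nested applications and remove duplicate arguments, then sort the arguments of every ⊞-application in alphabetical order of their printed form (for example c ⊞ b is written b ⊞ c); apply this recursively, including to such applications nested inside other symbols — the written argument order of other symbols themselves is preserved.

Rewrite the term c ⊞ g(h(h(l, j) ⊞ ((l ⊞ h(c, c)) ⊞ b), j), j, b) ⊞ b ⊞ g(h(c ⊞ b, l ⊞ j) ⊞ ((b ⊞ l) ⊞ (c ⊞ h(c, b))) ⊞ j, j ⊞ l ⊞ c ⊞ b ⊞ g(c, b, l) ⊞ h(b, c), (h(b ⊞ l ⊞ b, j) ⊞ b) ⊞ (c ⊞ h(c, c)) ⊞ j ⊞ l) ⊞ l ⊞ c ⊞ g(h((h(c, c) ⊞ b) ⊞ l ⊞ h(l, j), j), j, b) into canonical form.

Answer: b ⊞ c ⊞ g(b ⊞ c ⊞ h(b ⊞ c, j ⊞ l) ⊞ h(c, b) ⊞ j ⊞ l, b ⊞ c ⊞ g(c, b, l) ⊞ h(b, c) ⊞ j ⊞ l, b ⊞ c ⊞ h(b ⊞ l, j) ⊞ h(c, c) ⊞ j ⊞ l) ⊞ g(h(b ⊞ h(c, c) ⊞ h(l, j) ⊞ l, j), j, b) ⊞ l

Derivation:
Inside:  g(h(h(l, j) ⊞ ((l ⊞ h(c, c)) ⊞ b), j), j, b)  →  g(h(b ⊞ h(c, c) ⊞ h(l, j) ⊞ l, j), j, b)
Canonicalize subterm:  g(h(c ⊞ b, l ⊞ j) ⊞ ((b ⊞ l) ⊞ (c ⊞ h(c, b))) ⊞ j, j ⊞ l ⊞ c ⊞ b ⊞ g(c, b, l) ⊞ h(b, c), (h(b ⊞ l ⊞ b, j) ⊞ b) ⊞ (c ⊞ h(c, c)) ⊞ j ⊞ l)  →  g(b ⊞ c ⊞ h(b ⊞ c, j ⊞ l) ⊞ h(c, b) ⊞ j ⊞ l, b ⊞ c ⊞ g(c, b, l) ⊞ h(b, c) ⊞ j ⊞ l, b ⊞ c ⊞ h(b ⊞ l, j) ⊞ h(c, c) ⊞ j ⊞ l)
Simplify inside:  g(h((h(c, c) ⊞ b) ⊞ l ⊞ h(l, j), j), j, b)  →  g(h(b ⊞ h(c, c) ⊞ h(l, j) ⊞ l, j), j, b)
Drop duplicates:  drop duplicate c, g(h(b ⊞ h(c, c) ⊞ h(l, j) ⊞ l, j), j, b)
Sort arguments:  b ⊞ c ⊞ g(b ⊞ c ⊞ h(b ⊞ c, j ⊞ l) ⊞ h(c, b) ⊞ j ⊞ l, b ⊞ c ⊞ g(c, b, l) ⊞ h(b, c) ⊞ j ⊞ l, b ⊞ c ⊞ h(b ⊞ l, j) ⊞ h(c, c) ⊞ j ⊞ l) ⊞ g(h(b ⊞ h(c, c) ⊞ h(l, j) ⊞ l, j), j, b) ⊞ l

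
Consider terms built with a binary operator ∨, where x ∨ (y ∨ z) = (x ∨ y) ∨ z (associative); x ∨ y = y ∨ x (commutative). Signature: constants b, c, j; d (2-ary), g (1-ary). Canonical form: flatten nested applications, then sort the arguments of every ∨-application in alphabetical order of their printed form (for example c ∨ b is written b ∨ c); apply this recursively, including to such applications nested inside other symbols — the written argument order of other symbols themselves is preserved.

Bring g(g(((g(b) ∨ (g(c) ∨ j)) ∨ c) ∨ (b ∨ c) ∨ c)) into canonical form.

Answer: g(g(b ∨ c ∨ c ∨ c ∨ g(b) ∨ g(c) ∨ j))

Derivation:
Work inside:  ((g(b) ∨ (g(c) ∨ j)) ∨ c) ∨ (b ∨ c) ∨ c
Flatten:  g(b) ∨ g(c) ∨ j ∨ c ∨ b ∨ c ∨ c
Order the arguments:  b ∨ c ∨ c ∨ c ∨ g(b) ∨ g(c) ∨ j
Put back:  g(g(b ∨ c ∨ c ∨ c ∨ g(b) ∨ g(c) ∨ j))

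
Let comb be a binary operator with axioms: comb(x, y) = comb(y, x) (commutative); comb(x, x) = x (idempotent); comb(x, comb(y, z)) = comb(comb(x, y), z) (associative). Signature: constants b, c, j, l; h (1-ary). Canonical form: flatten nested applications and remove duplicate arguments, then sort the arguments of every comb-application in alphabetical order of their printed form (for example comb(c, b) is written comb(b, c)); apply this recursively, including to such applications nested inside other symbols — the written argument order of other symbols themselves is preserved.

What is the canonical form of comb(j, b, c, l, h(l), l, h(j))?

Answer: comb(b, c, h(j), h(l), j, l)

Derivation:
Drop duplicates:  drop duplicate l
Sort:  comb(b, c, h(j), h(l), j, l)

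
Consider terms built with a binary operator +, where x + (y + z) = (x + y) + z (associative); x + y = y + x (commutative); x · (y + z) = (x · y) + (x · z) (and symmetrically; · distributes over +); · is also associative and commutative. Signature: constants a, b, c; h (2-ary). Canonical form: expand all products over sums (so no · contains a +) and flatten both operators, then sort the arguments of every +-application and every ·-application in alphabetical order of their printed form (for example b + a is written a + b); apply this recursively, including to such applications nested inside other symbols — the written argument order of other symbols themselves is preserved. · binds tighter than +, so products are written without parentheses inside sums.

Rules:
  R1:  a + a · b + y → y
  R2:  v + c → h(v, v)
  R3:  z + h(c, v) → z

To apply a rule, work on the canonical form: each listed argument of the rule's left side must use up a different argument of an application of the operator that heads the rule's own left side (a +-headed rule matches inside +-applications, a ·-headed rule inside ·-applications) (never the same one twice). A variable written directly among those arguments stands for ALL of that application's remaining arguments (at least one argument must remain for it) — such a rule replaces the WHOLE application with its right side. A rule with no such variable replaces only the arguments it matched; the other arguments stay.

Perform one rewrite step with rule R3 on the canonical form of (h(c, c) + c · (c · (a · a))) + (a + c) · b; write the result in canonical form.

Canonical form:  a · a · c · c + a · b + b · c + h(c, c)
R3 matches:  uses h(c, c);  v := c, z := a · a · c · c + a · b + b · c
The extension variable absorbs all remaining arguments, so the whole application is rewritten.
New term:  a · a · c · c + a · b + b · c

Answer: a · a · c · c + a · b + b · c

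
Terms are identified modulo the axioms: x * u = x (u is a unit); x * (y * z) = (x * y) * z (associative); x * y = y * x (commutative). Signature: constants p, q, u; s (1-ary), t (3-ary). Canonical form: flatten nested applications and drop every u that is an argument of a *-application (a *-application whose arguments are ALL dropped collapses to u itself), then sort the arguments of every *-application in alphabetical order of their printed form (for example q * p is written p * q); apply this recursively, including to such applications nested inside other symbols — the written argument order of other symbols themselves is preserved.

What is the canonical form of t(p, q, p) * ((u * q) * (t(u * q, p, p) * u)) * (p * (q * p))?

Merge nested applications:  t(p, q, p) * u * q * t(u * q, p, p) * u * p * q * p
Canonicalize subterm:  t(u * q, p, p)  →  t(q, p, p)
Unit:  drop u (×2)
Sort arguments:  p * p * q * q * t(p, q, p) * t(q, p, p)

Answer: p * p * q * q * t(p, q, p) * t(q, p, p)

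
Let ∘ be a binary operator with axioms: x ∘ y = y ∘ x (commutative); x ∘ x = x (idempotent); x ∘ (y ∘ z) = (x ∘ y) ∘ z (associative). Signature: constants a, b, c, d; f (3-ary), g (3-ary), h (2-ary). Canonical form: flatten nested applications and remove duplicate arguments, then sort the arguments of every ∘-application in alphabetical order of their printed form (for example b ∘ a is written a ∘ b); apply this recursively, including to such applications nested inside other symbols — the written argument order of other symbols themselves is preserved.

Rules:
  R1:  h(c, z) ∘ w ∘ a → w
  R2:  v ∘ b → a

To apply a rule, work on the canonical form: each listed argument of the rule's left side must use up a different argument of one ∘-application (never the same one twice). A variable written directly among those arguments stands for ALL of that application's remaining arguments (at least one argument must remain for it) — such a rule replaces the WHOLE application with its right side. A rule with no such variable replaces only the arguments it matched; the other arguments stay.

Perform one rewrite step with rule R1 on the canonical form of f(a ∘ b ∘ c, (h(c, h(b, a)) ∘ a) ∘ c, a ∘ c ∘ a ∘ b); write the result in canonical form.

Canonical form:  f(a ∘ b ∘ c, a ∘ c ∘ h(c, h(b, a)), a ∘ b ∘ c)
Apply R1:  consuming a, h(c, h(b, a));  w := c, z := h(b, a)
Every leftover argument binds to the variable; the entire application is replaced.
Result:  f(a ∘ b ∘ c, c, a ∘ b ∘ c)

Answer: f(a ∘ b ∘ c, c, a ∘ b ∘ c)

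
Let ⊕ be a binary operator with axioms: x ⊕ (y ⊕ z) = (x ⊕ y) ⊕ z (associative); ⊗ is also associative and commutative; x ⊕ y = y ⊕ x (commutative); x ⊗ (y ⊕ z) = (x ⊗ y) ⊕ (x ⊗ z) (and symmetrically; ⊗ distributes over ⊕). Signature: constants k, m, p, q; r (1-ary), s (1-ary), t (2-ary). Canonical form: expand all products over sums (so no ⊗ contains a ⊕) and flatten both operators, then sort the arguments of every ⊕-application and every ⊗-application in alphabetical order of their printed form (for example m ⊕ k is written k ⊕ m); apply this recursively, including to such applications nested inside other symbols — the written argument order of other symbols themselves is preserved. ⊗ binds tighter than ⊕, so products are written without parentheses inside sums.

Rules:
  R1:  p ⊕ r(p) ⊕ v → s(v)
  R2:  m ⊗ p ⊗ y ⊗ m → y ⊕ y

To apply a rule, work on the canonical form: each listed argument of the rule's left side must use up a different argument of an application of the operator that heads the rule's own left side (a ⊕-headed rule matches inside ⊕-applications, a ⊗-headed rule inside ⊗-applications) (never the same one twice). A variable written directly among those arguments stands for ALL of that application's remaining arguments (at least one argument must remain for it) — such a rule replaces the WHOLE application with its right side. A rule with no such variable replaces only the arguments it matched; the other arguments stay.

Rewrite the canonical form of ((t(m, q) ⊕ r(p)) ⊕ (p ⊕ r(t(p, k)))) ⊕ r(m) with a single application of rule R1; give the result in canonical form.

Answer: s(r(m) ⊕ r(t(p, k)) ⊕ t(m, q))

Derivation:
Canonical form:  p ⊕ r(m) ⊕ r(p) ⊕ r(t(p, k)) ⊕ t(m, q)
R1 matches:  uses p, r(p);  v := r(m) ⊕ r(t(p, k)) ⊕ t(m, q)
Every leftover argument binds to the variable; the entire application is replaced.
New term:  s(r(m) ⊕ r(t(p, k)) ⊕ t(m, q))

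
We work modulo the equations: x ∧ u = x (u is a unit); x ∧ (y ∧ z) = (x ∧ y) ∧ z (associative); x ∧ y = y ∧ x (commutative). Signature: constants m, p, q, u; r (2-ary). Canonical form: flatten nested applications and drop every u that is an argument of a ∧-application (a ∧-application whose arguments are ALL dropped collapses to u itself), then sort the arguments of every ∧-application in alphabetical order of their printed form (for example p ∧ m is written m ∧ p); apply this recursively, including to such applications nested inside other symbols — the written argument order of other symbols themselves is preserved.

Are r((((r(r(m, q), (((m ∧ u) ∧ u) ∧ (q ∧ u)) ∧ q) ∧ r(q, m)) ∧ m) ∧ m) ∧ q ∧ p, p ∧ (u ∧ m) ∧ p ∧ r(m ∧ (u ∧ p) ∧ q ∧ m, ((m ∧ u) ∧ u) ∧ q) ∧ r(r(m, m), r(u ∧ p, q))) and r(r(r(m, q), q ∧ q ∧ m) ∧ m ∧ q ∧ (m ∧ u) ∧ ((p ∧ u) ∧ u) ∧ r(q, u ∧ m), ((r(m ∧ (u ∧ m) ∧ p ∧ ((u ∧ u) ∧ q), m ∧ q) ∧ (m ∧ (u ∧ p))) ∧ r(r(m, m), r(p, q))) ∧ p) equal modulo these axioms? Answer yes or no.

Answer: yes — both canonical forms are r(m ∧ m ∧ p ∧ q ∧ r(q, m) ∧ r(r(m, q), m ∧ q ∧ q), m ∧ p ∧ p ∧ r(m ∧ m ∧ p ∧ q, m ∧ q) ∧ r(r(m, m), r(p, q)))

Derivation:
Left:  r((((r(r(m, q), (((m ∧ u) ∧ u) ∧ (q ∧ u)) ∧ q) ∧ r(q, m)) ∧ m) ∧ m) ∧ q ∧ p, p ∧ (u ∧ m) ∧ p ∧ r(m ∧ (u ∧ p) ∧ q ∧ m, ((m ∧ u) ∧ u) ∧ q) ∧ r(r(m, m), r(u ∧ p, q)))
  Work inside:  p ∧ (u ∧ m) ∧ p ∧ r(m ∧ (u ∧ p) ∧ q ∧ m, ((m ∧ u) ∧ u) ∧ q) ∧ r(r(m, m), r(u ∧ p, q))
  Merge nested applications:  p ∧ u ∧ m ∧ p ∧ r(m ∧ (u ∧ p) ∧ q ∧ m, ((m ∧ u) ∧ u) ∧ q) ∧ r(r(m, m), r(u ∧ p, q))
  Inside:  r(m ∧ (u ∧ p) ∧ q ∧ m, ((m ∧ u) ∧ u) ∧ q)  →  r(m ∧ m ∧ p ∧ q, m ∧ q)
  Canonicalize subterm:  r(r(m, m), r(u ∧ p, q))  →  r(r(m, m), r(p, q))
  Units out:  drop u
  Order the arguments:  m ∧ p ∧ p ∧ r(m ∧ m ∧ p ∧ q, m ∧ q) ∧ r(r(m, m), r(p, q))
  Rebuild:  r(m ∧ m ∧ p ∧ q ∧ r(q, m) ∧ r(r(m, q), m ∧ q ∧ q), m ∧ p ∧ p ∧ r(m ∧ m ∧ p ∧ q, m ∧ q) ∧ r(r(m, m), r(p, q)))
Right:  r(r(r(m, q), q ∧ q ∧ m) ∧ m ∧ q ∧ (m ∧ u) ∧ ((p ∧ u) ∧ u) ∧ r(q, u ∧ m), ((r(m ∧ (u ∧ m) ∧ p ∧ ((u ∧ u) ∧ q), m ∧ q) ∧ (m ∧ (u ∧ p))) ∧ r(r(m, m), r(p, q))) ∧ p)
  Focus inside:  ((r(m ∧ (u ∧ m) ∧ p ∧ ((u ∧ u) ∧ q), m ∧ q) ∧ (m ∧ (u ∧ p))) ∧ r(r(m, m), r(p, q))) ∧ p
  Flatten:  r(m ∧ (u ∧ m) ∧ p ∧ ((u ∧ u) ∧ q), m ∧ q) ∧ m ∧ u ∧ p ∧ r(r(m, m), r(p, q)) ∧ p
  Simplify inside:  r(m ∧ (u ∧ m) ∧ p ∧ ((u ∧ u) ∧ q), m ∧ q)  →  r(m ∧ m ∧ p ∧ q, m ∧ q)
  Units out:  drop u
  Sort:  m ∧ p ∧ p ∧ r(m ∧ m ∧ p ∧ q, m ∧ q) ∧ r(r(m, m), r(p, q))
  Put back:  r(m ∧ m ∧ p ∧ q ∧ r(q, m) ∧ r(r(m, q), m ∧ q ∧ q), m ∧ p ∧ p ∧ r(m ∧ m ∧ p ∧ q, m ∧ q) ∧ r(r(m, m), r(p, q)))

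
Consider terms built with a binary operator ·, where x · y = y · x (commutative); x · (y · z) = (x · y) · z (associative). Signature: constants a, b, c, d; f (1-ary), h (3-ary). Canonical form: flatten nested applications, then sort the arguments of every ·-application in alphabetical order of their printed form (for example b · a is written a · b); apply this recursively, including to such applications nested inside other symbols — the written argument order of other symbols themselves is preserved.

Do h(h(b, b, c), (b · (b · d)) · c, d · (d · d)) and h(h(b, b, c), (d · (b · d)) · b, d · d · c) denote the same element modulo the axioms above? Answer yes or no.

Left:  h(h(b, b, c), (b · (b · d)) · c, d · (d · d))
  Descend into:  (b · (b · d)) · c
  Un-nest:  b · b · d · c
  Order the arguments:  b · b · c · d
  Put back:  h(h(b, b, c), b · b · c · d, d · d · d)
Right:  h(h(b, b, c), (d · (b · d)) · b, d · d · c)
  Focus inside:  (d · (b · d)) · b
  Merge nested applications:  d · b · d · b
  Sort arguments:  b · b · d · d
  Put back:  h(h(b, b, c), b · b · d · d, c · d · d)

Answer: no — h(h(b, b, c), b · b · c · d, d · d · d) vs h(h(b, b, c), b · b · d · d, c · d · d)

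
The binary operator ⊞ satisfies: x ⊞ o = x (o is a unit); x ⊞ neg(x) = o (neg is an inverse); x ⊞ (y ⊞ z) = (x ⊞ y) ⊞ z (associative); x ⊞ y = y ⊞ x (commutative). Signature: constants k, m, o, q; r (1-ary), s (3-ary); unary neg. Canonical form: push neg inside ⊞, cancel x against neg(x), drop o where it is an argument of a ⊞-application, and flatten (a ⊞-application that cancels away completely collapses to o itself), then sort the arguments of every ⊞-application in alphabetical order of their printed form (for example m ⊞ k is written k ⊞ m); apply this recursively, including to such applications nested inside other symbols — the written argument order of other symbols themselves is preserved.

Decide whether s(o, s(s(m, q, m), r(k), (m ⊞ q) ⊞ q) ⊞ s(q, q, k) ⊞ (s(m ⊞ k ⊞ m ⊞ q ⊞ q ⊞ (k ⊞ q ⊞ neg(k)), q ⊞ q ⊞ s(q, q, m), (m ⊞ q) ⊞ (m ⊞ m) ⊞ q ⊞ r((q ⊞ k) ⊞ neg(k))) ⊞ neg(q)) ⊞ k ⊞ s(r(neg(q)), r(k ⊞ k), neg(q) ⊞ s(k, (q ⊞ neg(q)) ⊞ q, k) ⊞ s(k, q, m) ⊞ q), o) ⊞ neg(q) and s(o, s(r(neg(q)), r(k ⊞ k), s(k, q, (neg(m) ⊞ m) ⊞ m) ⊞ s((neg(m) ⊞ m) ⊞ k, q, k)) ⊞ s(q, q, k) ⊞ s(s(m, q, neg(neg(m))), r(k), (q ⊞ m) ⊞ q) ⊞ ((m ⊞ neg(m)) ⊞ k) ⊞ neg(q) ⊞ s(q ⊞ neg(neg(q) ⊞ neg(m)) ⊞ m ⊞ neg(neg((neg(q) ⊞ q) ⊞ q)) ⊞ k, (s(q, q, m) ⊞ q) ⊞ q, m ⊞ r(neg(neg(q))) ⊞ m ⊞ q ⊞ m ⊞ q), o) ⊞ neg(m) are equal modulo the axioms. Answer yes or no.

Answer: no — neg(q) ⊞ s(o, k ⊞ neg(q) ⊞ s(k ⊞ m ⊞ m ⊞ q ⊞ q ⊞ q, q ⊞ q ⊞ s(q, q, m), m ⊞ m ⊞ m ⊞ q ⊞ q ⊞ r(q)) ⊞ s(q, q, k) ⊞ s(r(neg(q)), r(k ⊞ k), s(k, q, k) ⊞ s(k, q, m)) ⊞ s(s(m, q, m), r(k), m ⊞ q ⊞ q), o) vs neg(m) ⊞ s(o, k ⊞ neg(q) ⊞ s(k ⊞ m ⊞ m ⊞ q ⊞ q ⊞ q, q ⊞ q ⊞ s(q, q, m), m ⊞ m ⊞ m ⊞ q ⊞ q ⊞ r(q)) ⊞ s(q, q, k) ⊞ s(r(neg(q)), r(k ⊞ k), s(k, q, k) ⊞ s(k, q, m)) ⊞ s(s(m, q, m), r(k), m ⊞ q ⊞ q), o)

Derivation:
Left:  s(o, s(s(m, q, m), r(k), (m ⊞ q) ⊞ q) ⊞ s(q, q, k) ⊞ (s(m ⊞ k ⊞ m ⊞ q ⊞ q ⊞ (k ⊞ q ⊞ neg(k)), q ⊞ q ⊞ s(q, q, m), (m ⊞ q) ⊞ (m ⊞ m) ⊞ q ⊞ r((q ⊞ k) ⊞ neg(k))) ⊞ neg(q)) ⊞ k ⊞ s(r(neg(q)), r(k ⊞ k), neg(q) ⊞ s(k, (q ⊞ neg(q)) ⊞ q, k) ⊞ s(k, q, m) ⊞ q), o) ⊞ neg(q)
  Combine occurrences:  s(o, k ⊞ neg(q) ⊞ s(k ⊞ m ⊞ m ⊞ q ⊞ q ⊞ q, q ⊞ q ⊞ s(q, q, m), m ⊞ m ⊞ m ⊞ q ⊞ q ⊞ r(q)) ⊞ s(q, q, k) ⊞ s(r(neg(q)), r(k ⊞ k), s(k, q, k) ⊞ s(k, q, m)) ⊞ s(s(m, q, m), r(k), m ⊞ q ⊞ q), o) ⊞ neg(q)
  Sort arguments:  neg(q) ⊞ s(o, k ⊞ neg(q) ⊞ s(k ⊞ m ⊞ m ⊞ q ⊞ q ⊞ q, q ⊞ q ⊞ s(q, q, m), m ⊞ m ⊞ m ⊞ q ⊞ q ⊞ r(q)) ⊞ s(q, q, k) ⊞ s(r(neg(q)), r(k ⊞ k), s(k, q, k) ⊞ s(k, q, m)) ⊞ s(s(m, q, m), r(k), m ⊞ q ⊞ q), o)
Right:  s(o, s(r(neg(q)), r(k ⊞ k), s(k, q, (neg(m) ⊞ m) ⊞ m) ⊞ s((neg(m) ⊞ m) ⊞ k, q, k)) ⊞ s(q, q, k) ⊞ s(s(m, q, neg(neg(m))), r(k), (q ⊞ m) ⊞ q) ⊞ ((m ⊞ neg(m)) ⊞ k) ⊞ neg(q) ⊞ s(q ⊞ neg(neg(q) ⊞ neg(m)) ⊞ m ⊞ neg(neg((neg(q) ⊞ q) ⊞ q)) ⊞ k, (s(q, q, m) ⊞ q) ⊞ q, m ⊞ r(neg(neg(q))) ⊞ m ⊞ q ⊞ m ⊞ q), o) ⊞ neg(m)
  Push neg inside:  distribute neg over ⊞ and collapse double neg
  Combine occurrences:  s(o, k ⊞ neg(q) ⊞ s(k ⊞ m ⊞ m ⊞ q ⊞ q ⊞ q, q ⊞ q ⊞ s(q, q, m), m ⊞ m ⊞ m ⊞ q ⊞ q ⊞ r(q)) ⊞ s(q, q, k) ⊞ s(r(neg(q)), r(k ⊞ k), s(k, q, k) ⊞ s(k, q, m)) ⊞ s(s(m, q, m), r(k), m ⊞ q ⊞ q), o) ⊞ neg(m)
  Sort:  neg(m) ⊞ s(o, k ⊞ neg(q) ⊞ s(k ⊞ m ⊞ m ⊞ q ⊞ q ⊞ q, q ⊞ q ⊞ s(q, q, m), m ⊞ m ⊞ m ⊞ q ⊞ q ⊞ r(q)) ⊞ s(q, q, k) ⊞ s(r(neg(q)), r(k ⊞ k), s(k, q, k) ⊞ s(k, q, m)) ⊞ s(s(m, q, m), r(k), m ⊞ q ⊞ q), o)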